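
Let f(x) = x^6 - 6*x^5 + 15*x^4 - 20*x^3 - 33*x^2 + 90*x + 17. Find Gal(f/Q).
The polynomial f is an irreducible sextic over Q, so G = Gal(f/Q) is one of the 16 transitive subgroups 6T1, ..., 6T16 of S_6. The discriminant of f is -450868486864896, which is not a perfect square, so G is not contained in A_6. The transitive groups of degree 6 not contained in A_6 are: C_6 (6T1, order 6), S_3 (6T2, order 6), D_6 (6T3, order 12), C_3 x S_3 (6T5, order 18), A_4 x C_2 (6T6, order 24), S_4 (6T8, order 24), S_3 x S_3 (6T9, order 36), S_4 x C_2 (6T11, order 48), (S_3 x S_3) : C_2 (6T13, order 72), PGL(2,5) (6T14, order 120), S_6 (6T16, order 720). By Dedekind's theorem, for a prime p not dividing disc(f) the degrees of the irreducible factors of f mod p form the cycle type of an element of G. Factoring f modulo the 33 such primes p <= 149 (skipping 2, 3, which divide the discriminant), each new pattern first appears at: mod 5: f = (x^3 + x^2 + 3x + 4)(x^3 + 3x^2 + 4x + 3), pattern 3+3; mod 7: f = (x^6 + x^5 + x^4 + x^3 + 2x^2 + 6x + 3), pattern 6; mod 17: f = (x)(x + 15)(x^2 + 15x + 7)(x^2 + 15x + 13), pattern 2+2+1+1; mod 19: f = (x + 2)(x + 5)(x + 12)(x + 15)(x^2 + 17x + 8), pattern 2+1+1+1+1; mod 71: f = (x^2 + 69x + 30)(x^2 + 69x + 50)(x^2 + 69x + 65), pattern 2+2+2. No other pattern occurs in this range, so the set of observed cycle types is {3+3, 6, 2+2+1+1, 2+1+1+1+1, 2+2+2}. The candidates containing elements of all these cycle types are A_4 x C_2 (6T6) of order 24, S_4 x C_2 (6T11) of order 48, (S_3 x S_3) : C_2 (6T13) of order 72, S_6 (6T16) of order 720; the others are excluded. The observed types are precisely the cycle types that occur in A_4 x C_2 (6T6) (apart from the identity). Each of the other remaining candidates has further cycle types, and by the Chebotarev density theorem the matching factorization patterns would occur for a proportion of primes equal to their share of the group: S_4 x C_2 (6T11) additionally contains elements of type 4+2, 4+1+1 (12 of its 48 elements, about 25% of primes); (S_3 x S_3) : C_2 (6T13) additionally contains elements of type 4+2, 3+2+1, 3+1+1+1 (34 of its 72 elements, about 47% of primes); S_6 (6T16) additionally contains elements of type 5+1, 4+2, 4+1+1, 3+2+1, 3+1+1+1 (484 of its 720 elements, about 67% of primes). None of the 33 primes tested shows any such pattern (for each of these groups the chance of that is below 10^-4), which rules them out. Hence G = A_4 x C_2 (6T6), of order 24.

A_4 x C_2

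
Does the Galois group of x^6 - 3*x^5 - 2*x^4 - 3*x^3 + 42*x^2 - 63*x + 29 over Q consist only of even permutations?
The polynomial is irreducible of degree 6 over Q. Its discriminant is 54786284800, which is not a perfect square. A Galois group lies in the alternating group exactly when the discriminant is a square in Q, so the Galois group (S_4) is not contained in A_6.

No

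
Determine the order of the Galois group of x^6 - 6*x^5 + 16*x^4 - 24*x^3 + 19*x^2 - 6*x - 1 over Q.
12

The degree of the splitting field over Q equals the order of the Galois group, so first determine the group. The polynomial f is an irreducible sextic over Q, so G = Gal(f/Q) is one of the 16 transitive subgroups 6T1, ..., 6T16 of S_6. The discriminant of f is 153664 = 392^2, a perfect square, so G is contained in A_6. The transitive groups of degree 6 contained in A_6 are: A_4 (6T4, order 12), S_4 (6T7, order 24), (C_3 x C_3) : C_4 (6T10, order 36), PSL(2,5) (6T12, order 60), A_6 (6T15, order 360). By Dedekind's theorem, for a prime p not dividing disc(f) the degrees of the irreducible factors of f mod p form the cycle type of an element of G. Factoring f modulo the 33 such primes p <= 149 (skipping 2, 7, which divide the discriminant), each new pattern first appears at: mod 3: f = (x^3 + 2x + 1)(x^3 + 2x + 2), pattern 3+3; mod 13: f = (x + 5)(x + 6)(x^2 + 11x + 6)(x^2 + 11x + 7), pattern 2+2+1+1. No other pattern occurs in this range, so the set of observed cycle types is {3+3, 2+2+1+1}. The candidates containing elements of all these cycle types are A_4 (6T4) of order 12, S_4 (6T7) of order 24, (C_3 x C_3) : C_4 (6T10) of order 36, PSL(2,5) (6T12) of order 60, A_6 (6T15) of order 360; the others are excluded. The observed types are precisely the cycle types that occur in A_4 (6T4) (apart from the identity). Each of the other remaining candidates has further cycle types, and by the Chebotarev density theorem the matching factorization patterns would occur for a proportion of primes equal to their share of the group: S_4 (6T7) additionally contains elements of type 4+2 (6 of its 24 elements, about 25% of primes); (C_3 x C_3) : C_4 (6T10) additionally contains elements of type 4+2, 3+1+1+1 (22 of its 36 elements, about 61% of primes); PSL(2,5) (6T12) additionally contains elements of type 5+1 (24 of its 60 elements, about 40% of primes); A_6 (6T15) additionally contains elements of type 5+1, 4+2, 3+1+1+1 (274 of its 360 elements, about 76% of primes). None of the 33 primes tested shows any such pattern (for each of these groups the chance of that is below 10^-4), which rules them out. Hence G = A_4 (6T4), of order 12. The Galois group A_4 (6T4) has order 12, so the splitting field has degree 12 over Q.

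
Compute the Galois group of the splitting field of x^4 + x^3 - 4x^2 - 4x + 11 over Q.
C_4 (order 4)

The polynomial is an irreducible quartic over Q and its discriminant is 120125, which is not a perfect square, so the Galois group is not contained in A_4. The resolvent cubic y^3 + 4*y^2 - 48*y - 203 has exactly one rational root, so the Galois group is C_4 or D_4. The quartic becomes reducible over Q(sqrt(disc)), so the group is C_4.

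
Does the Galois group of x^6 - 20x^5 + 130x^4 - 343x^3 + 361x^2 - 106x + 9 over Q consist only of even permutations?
The polynomial is irreducible of degree 6 over Q. Its discriminant is 3646117689361 = 1909481^2, a perfect square. A Galois group lies in the alternating group exactly when the discriminant is a square in Q, so the Galois group (PSL(2,5)) is contained in A_6.

Yes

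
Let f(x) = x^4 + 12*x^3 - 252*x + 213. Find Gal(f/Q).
The polynomial is an irreducible quartic over Q and its discriminant is -6543790848, which is not a perfect square, so the Galois group is not contained in A_4. The resolvent cubic y^3 - 3876*y - 94176 has exactly one rational root, so the Galois group is C_4 or D_4. The quartic remains irreducible over Q(sqrt(disc)), so the group is D_4.

D_4 (also written D4)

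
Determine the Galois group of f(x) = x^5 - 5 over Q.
F_20, the Frobenius group of order 20

The polynomial f is an irreducible quintic over Q, so G = Gal(f/Q) is a transitive subgroup of S_5: one of C_5 (5T1, order 5), D_5 (5T2, order 10), F_20 (5T3, order 20), A_5 (5T4, order 60) or S_5 (5T5, order 120). The discriminant of f is 1953125, which is not a perfect square, so G is not contained in A_5. The transitive groups of degree 5 not contained in A_5 are: F_20 (5T3, order 20), S_5 (5T5, order 120). By Dedekind's theorem, for a prime p not dividing disc(f) the degrees of the irreducible factors of f mod p form the cycle type of an element of G. Factoring f modulo the 18 such primes p <= 67 (skipping 5, which divides the discriminant), each new pattern first appears at: mod 2: f = (x + 1)(x^4 + x^3 + x^2 + x + 1), pattern 4+1; mod 11: f = (x^5 + 6), pattern 5; mod 19: f = (x + 13)(x^2 + 11x + 17)(x^2 + 14x + 17), pattern 2+2+1; mod 31: f = (x + 3)(x + 6)(x + 12)(x + 17)(x + 24), pattern 1+1+1+1+1. No other pattern occurs in this range, so the set of observed cycle types is {4+1, 5, 2+2+1, 1+1+1+1+1}. The candidates containing elements of all these cycle types are F_20 (5T3) of order 20, S_5 (5T5) of order 120; the others are excluded. The observed types are precisely the cycle types that occur in F_20 (5T3). Each of the other remaining candidates has further cycle types, and by the Chebotarev density theorem the matching factorization patterns would occur for a proportion of primes equal to their share of the group: S_5 (5T5) additionally contains elements of type 3+2, 3+1+1, 2+1+1+1 (50 of its 120 elements, about 42% of primes). None of the 18 primes tested shows any such pattern (for each of these groups the chance of that is below 10^-4), which rules them out. Hence G = F_20 (5T3), of order 20.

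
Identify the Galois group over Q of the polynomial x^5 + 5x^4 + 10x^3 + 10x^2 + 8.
The polynomial f is an irreducible quintic over Q, so G = Gal(f/Q) is a transitive subgroup of S_5: one of C_5 (5T1, order 5), D_5 (5T2, order 10), F_20 (5T3, order 20), A_5 (5T4, order 60) or S_5 (5T5, order 120). The discriminant of f is 64000000 = 8000^2, a perfect square, so G is contained in A_5. The transitive groups of degree 5 contained in A_5 are: C_5 (5T1, order 5), D_5 (5T2, order 10), A_5 (5T4, order 60). By Dedekind's theorem, for a prime p not dividing disc(f) the degrees of the irreducible factors of f mod p form the cycle type of an element of G. Factoring f modulo the 23 such primes p <= 97 (skipping 2, 5, which divide the discriminant), each new pattern first appears at: mod 3: f = (x + 1)(x^2 + 1)(x^2 + x + 2), pattern 2+2+1; mod 7: f = (x^5 + 5x^4 + 3x^3 + 3x^2 + 1), pattern 5. No other pattern occurs in this range, so the set of observed cycle types is {2+2+1, 5}. The candidates containing elements of all these cycle types are D_5 (5T2) of order 10, A_5 (5T4) of order 60; the others are excluded. The observed types are precisely the cycle types that occur in D_5 (5T2) (apart from the identity). Each of the other remaining candidates has further cycle types, and by the Chebotarev density theorem the matching factorization patterns would occur for a proportion of primes equal to their share of the group: A_5 (5T4) additionally contains elements of type 3+1+1 (20 of its 60 elements, about 33% of primes). None of the 23 primes tested shows any such pattern (for each of these groups the chance of that is below 10^-4), which rules them out. Hence G = D_5 (5T2), of order 10.

D_5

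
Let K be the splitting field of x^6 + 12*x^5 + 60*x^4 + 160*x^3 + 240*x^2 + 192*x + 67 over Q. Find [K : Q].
The degree of the splitting field over Q equals the order of the Galois group, so first determine the group. The polynomial f is an irreducible sextic over Q, so G = Gal(f/Q) is one of the 16 transitive subgroups 6T1, ..., 6T16 of S_6. The discriminant of f is -11337408, which is not a perfect square, so G is not contained in A_6. The transitive groups of degree 6 not contained in A_6 are: C_6 (6T1, order 6), S_3 (6T2, order 6), D_6 (6T3, order 12), C_3 x S_3 (6T5, order 18), A_4 x C_2 (6T6, order 24), S_4 (6T8, order 24), S_3 x S_3 (6T9, order 36), S_4 x C_2 (6T11, order 48), (S_3 x S_3) : C_2 (6T13, order 72), PGL(2,5) (6T14, order 120), S_6 (6T16, order 720). By Dedekind's theorem, for a prime p not dividing disc(f) the degrees of the irreducible factors of f mod p form the cycle type of an element of G. Factoring f modulo the 23 such primes p <= 97 (skipping 2, 3, which divide the discriminant), each new pattern first appears at: mod 5: f = (x^2 + 3)(x^2 + 3x + 4)(x^2 + 4x + 1), pattern 2+2+2; mod 7: f = (x^3 + 6x^2 + 5x + 3)(x^3 + 6x^2 + 5x + 6), pattern 3+3; mod 61: f = (x + 5)(x + 21)(x + 24)(x + 41)(x + 44)(x + 60), pattern 1+1+1+1+1+1. No other pattern occurs in this range, so the set of observed cycle types is {2+2+2, 3+3, 1+1+1+1+1+1}. The candidates containing elements of all these cycle types are C_6 (6T1) of order 6, S_3 (6T2) of order 6, D_6 (6T3) of order 12, C_3 x S_3 (6T5) of order 18, A_4 x C_2 (6T6) of order 24, S_4 (6T8) of order 24, S_3 x S_3 (6T9) of order 36, S_4 x C_2 (6T11) of order 48, (S_3 x S_3) : C_2 (6T13) of order 72, PGL(2,5) (6T14) of order 120, S_6 (6T16) of order 720; the others are excluded. The observed types are precisely the cycle types that occur in S_3 (6T2). Each of the other remaining candidates has further cycle types, and by the Chebotarev density theorem the matching factorization patterns would occur for a proportion of primes equal to their share of the group: C_6 (6T1) additionally contains elements of type 6 (2 of its 6 elements, about 33% of primes); D_6 (6T3) additionally contains elements of type 6, 2+2+1+1 (5 of its 12 elements, about 42% of primes); C_3 x S_3 (6T5) additionally contains elements of type 6, 3+1+1+1 (10 of its 18 elements, about 56% of primes); A_4 x C_2 (6T6) additionally contains elements of type 6, 2+2+1+1, 2+1+1+1+1 (14 of its 24 elements, about 58% of primes); S_4 (6T8) additionally contains elements of type 4+1+1, 2+2+1+1 (9 of its 24 elements, about 38% of primes); S_3 x S_3 (6T9) additionally contains elements of type 6, 3+1+1+1, 2+2+1+1 (25 of its 36 elements, about 69% of primes); S_4 x C_2 (6T11) additionally contains elements of type 6, 4+2, 4+1+1, 2+2+1+1, 2+1+1+1+1 (32 of its 48 elements, about 67% of primes); (S_3 x S_3) : C_2 (6T13) additionally contains elements of type 6, 4+2, 3+2+1, 3+1+1+1, 2+2+1+1, 2+1+1+1+1 (61 of its 72 elements, about 85% of primes); PGL(2,5) (6T14) additionally contains elements of type 6, 5+1, 4+1+1, 2+2+1+1 (89 of its 120 elements, about 74% of primes); S_6 (6T16) additionally contains elements of type 6, 5+1, 4+2, 4+1+1, 3+2+1, 3+1+1+1, 2+2+1+1, 2+1+1+1+1 (664 of its 720 elements, about 92% of primes). None of the 23 primes tested shows any such pattern (for each of these groups the chance of that is below 10^-4), which rules them out. Hence G = S_3 (6T2), of order 6. The Galois group S_3 (6T2) has order 6, so the splitting field has degree 6 over Q.

6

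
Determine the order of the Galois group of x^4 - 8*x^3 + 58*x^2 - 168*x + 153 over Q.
The degree of the splitting field over Q equals the order of the Galois group, so first determine the group. The polynomial is an irreducible quartic over Q and its discriminant is 21233664 = 4608^2, a perfect square, so the Galois group is contained in A_4. The resolvent cubic y^3 - 58*y^2 + 732*y - 2520 splits completely over Q, which gives the Klein four-group V_4. The Galois group V_4 (4T2) has order 4, so the splitting field has degree 4 over Q.

4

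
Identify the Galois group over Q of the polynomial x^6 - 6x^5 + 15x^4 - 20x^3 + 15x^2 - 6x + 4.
S_3 (also written S3)

The polynomial f is an irreducible sextic over Q, so G = Gal(f/Q) is one of the 16 transitive subgroups 6T1, ..., 6T16 of S_6. The discriminant of f is -11337408, which is not a perfect square, so G is not contained in A_6. The transitive groups of degree 6 not contained in A_6 are: C_6 (6T1, order 6), S_3 (6T2, order 6), D_6 (6T3, order 12), C_3 x S_3 (6T5, order 18), A_4 x C_2 (6T6, order 24), S_4 (6T8, order 24), S_3 x S_3 (6T9, order 36), S_4 x C_2 (6T11, order 48), (S_3 x S_3) : C_2 (6T13, order 72), PGL(2,5) (6T14, order 120), S_6 (6T16, order 720). By Dedekind's theorem, for a prime p not dividing disc(f) the degrees of the irreducible factors of f mod p form the cycle type of an element of G. Factoring f modulo the 23 such primes p <= 97 (skipping 2, 3, which divide the discriminant), each new pattern first appears at: mod 5: f = (x^2 + 2x + 4)(x^2 + 3x + 3)(x^2 + 4x + 2), pattern 2+2+2; mod 7: f = (x^3 + 4x^2 + 3x + 1)(x^3 + 4x^2 + 3x + 4), pattern 3+3; mod 61: f = (x + 2)(x + 18)(x + 21)(x + 38)(x + 41)(x + 57), pattern 1+1+1+1+1+1. No other pattern occurs in this range, so the set of observed cycle types is {2+2+2, 3+3, 1+1+1+1+1+1}. The candidates containing elements of all these cycle types are C_6 (6T1) of order 6, S_3 (6T2) of order 6, D_6 (6T3) of order 12, C_3 x S_3 (6T5) of order 18, A_4 x C_2 (6T6) of order 24, S_4 (6T8) of order 24, S_3 x S_3 (6T9) of order 36, S_4 x C_2 (6T11) of order 48, (S_3 x S_3) : C_2 (6T13) of order 72, PGL(2,5) (6T14) of order 120, S_6 (6T16) of order 720; the others are excluded. The observed types are precisely the cycle types that occur in S_3 (6T2). Each of the other remaining candidates has further cycle types, and by the Chebotarev density theorem the matching factorization patterns would occur for a proportion of primes equal to their share of the group: C_6 (6T1) additionally contains elements of type 6 (2 of its 6 elements, about 33% of primes); D_6 (6T3) additionally contains elements of type 6, 2+2+1+1 (5 of its 12 elements, about 42% of primes); C_3 x S_3 (6T5) additionally contains elements of type 6, 3+1+1+1 (10 of its 18 elements, about 56% of primes); A_4 x C_2 (6T6) additionally contains elements of type 6, 2+2+1+1, 2+1+1+1+1 (14 of its 24 elements, about 58% of primes); S_4 (6T8) additionally contains elements of type 4+1+1, 2+2+1+1 (9 of its 24 elements, about 38% of primes); S_3 x S_3 (6T9) additionally contains elements of type 6, 3+1+1+1, 2+2+1+1 (25 of its 36 elements, about 69% of primes); S_4 x C_2 (6T11) additionally contains elements of type 6, 4+2, 4+1+1, 2+2+1+1, 2+1+1+1+1 (32 of its 48 elements, about 67% of primes); (S_3 x S_3) : C_2 (6T13) additionally contains elements of type 6, 4+2, 3+2+1, 3+1+1+1, 2+2+1+1, 2+1+1+1+1 (61 of its 72 elements, about 85% of primes); PGL(2,5) (6T14) additionally contains elements of type 6, 5+1, 4+1+1, 2+2+1+1 (89 of its 120 elements, about 74% of primes); S_6 (6T16) additionally contains elements of type 6, 5+1, 4+2, 4+1+1, 3+2+1, 3+1+1+1, 2+2+1+1, 2+1+1+1+1 (664 of its 720 elements, about 92% of primes). None of the 23 primes tested shows any such pattern (for each of these groups the chance of that is below 10^-4), which rules them out. Hence G = S_3 (6T2), of order 6.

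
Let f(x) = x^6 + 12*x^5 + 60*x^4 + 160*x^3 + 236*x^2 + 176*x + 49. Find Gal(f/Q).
The polynomial f is an irreducible sextic over Q, so G = Gal(f/Q) is one of the 16 transitive subgroups 6T1, ..., 6T16 of S_6. The discriminant of f is -3356224, which is not a perfect square, so G is not contained in A_6. The transitive groups of degree 6 not contained in A_6 are: C_6 (6T1, order 6), S_3 (6T2, order 6), D_6 (6T3, order 12), C_3 x S_3 (6T5, order 18), A_4 x C_2 (6T6, order 24), S_4 (6T8, order 24), S_3 x S_3 (6T9, order 36), S_4 x C_2 (6T11, order 48), (S_3 x S_3) : C_2 (6T13, order 72), PGL(2,5) (6T14, order 120), S_6 (6T16, order 720). By Dedekind's theorem, for a prime p not dividing disc(f) the degrees of the irreducible factors of f mod p form the cycle type of an element of G. Factoring f modulo the 67 such primes p <= 347 (skipping 2, 229, which divide the discriminant), each new pattern first appears at: mod 3: f = (x^6 + x^3 + 2x^2 + 2x + 1), pattern 6; mod 5: f = (x^3 + 3x^2 + 2x + 2)(x^3 + 4x^2 + x + 2), pattern 3+3; mod 7: f = (x)(x + 4)(x^4 + x^3 + 6x + 2), pattern 4+1+1; mod 13: f = (x^2 + 4x + 9)(x^4 + 8x^3 + 6x^2 + 12x + 4), pattern 4+2; mod 23: f = (x^2 + 4x + 16)(x^2 + 9x + 9)(x^2 + 22x + 12), pattern 2+2+2; mod 29: f = (x + 12)(x + 21)(x^2 + 3x + 9)(x^2 + 5x + 13), pattern 2+2+1+1; mod 193: f = (x + 8)(x + 46)(x + 96)(x + 101)(x + 151)(x + 189), pattern 1+1+1+1+1+1; mod 347: f = (x + 5)(x + 153)(x + 198)(x + 346)(x^2 + 4x + 259), pattern 2+1+1+1+1. No other pattern occurs in this range, so the set of observed cycle types is {6, 3+3, 4+1+1, 4+2, 2+2+2, 2+2+1+1, 1+1+1+1+1+1, 2+1+1+1+1}. The candidates containing elements of all these cycle types are S_4 x C_2 (6T11) of order 48, S_6 (6T16) of order 720; the others are excluded. The observed types are precisely the cycle types that occur in S_4 x C_2 (6T11). Each of the other remaining candidates has further cycle types, and by the Chebotarev density theorem the matching factorization patterns would occur for a proportion of primes equal to their share of the group: S_6 (6T16) additionally contains elements of type 5+1, 3+2+1, 3+1+1+1 (304 of its 720 elements, about 42% of primes). None of the 67 primes tested shows any such pattern (for each of these groups the chance of that is below 10^-4), which rules them out. Hence G = S_4 x C_2 (6T11), of order 48.

S_4 x C_2 (order 48)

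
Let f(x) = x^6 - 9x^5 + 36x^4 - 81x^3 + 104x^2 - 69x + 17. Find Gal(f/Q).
The polynomial f is an irreducible sextic over Q, so G = Gal(f/Q) is one of the 16 transitive subgroups 6T1, ..., 6T16 of S_6. The discriminant of f is 810448, which is not a perfect square, so G is not contained in A_6. The transitive groups of degree 6 not contained in A_6 are: C_6 (6T1, order 6), S_3 (6T2, order 6), D_6 (6T3, order 12), C_3 x S_3 (6T5, order 18), A_4 x C_2 (6T6, order 24), S_4 (6T8, order 24), S_3 x S_3 (6T9, order 36), S_4 x C_2 (6T11, order 48), (S_3 x S_3) : C_2 (6T13, order 72), PGL(2,5) (6T14, order 120), S_6 (6T16, order 720). By Dedekind's theorem, for a prime p not dividing disc(f) the degrees of the irreducible factors of f mod p form the cycle type of an element of G. Factoring f modulo the 22 such primes p <= 89 (skipping 2, 37, which divide the discriminant), each new pattern first appears at: mod 3: f = (x^3 + x^2 + 2x + 1)(x^3 + 2x^2 + 2x + 2), pattern 3+3; mod 5: f = (x^2 + x + 2)(x^2 + 2x + 4)(x^2 + 3x + 4), pattern 2+2+2; mod 17: f = (x)(x + 14)(x^4 + 11x^3 + x^2 + 7x + 6), pattern 4+1+1; mod 67: f = (x + 3)(x + 61)(x^2 + 64x + 42)(x^2 + 64x + 52), pattern 2+2+1+1. No other pattern occurs in this range, so the set of observed cycle types is {3+3, 2+2+2, 4+1+1, 2+2+1+1}. The candidates containing elements of all these cycle types are S_4 (6T8) of order 24, S_4 x C_2 (6T11) of order 48, PGL(2,5) (6T14) of order 120, S_6 (6T16) of order 720; the others are excluded. The observed types are precisely the cycle types that occur in S_4 (6T8) (apart from the identity). Each of the other remaining candidates has further cycle types, and by the Chebotarev density theorem the matching factorization patterns would occur for a proportion of primes equal to their share of the group: S_4 x C_2 (6T11) additionally contains elements of type 6, 4+2, 2+1+1+1+1 (17 of its 48 elements, about 35% of primes); PGL(2,5) (6T14) additionally contains elements of type 6, 5+1 (44 of its 120 elements, about 37% of primes); S_6 (6T16) additionally contains elements of type 6, 5+1, 4+2, 3+2+1, 3+1+1+1, 2+1+1+1+1 (529 of its 720 elements, about 73% of primes). None of the 22 primes tested shows any such pattern (for each of these groups the chance of that is below 10^-4), which rules them out. Hence G = S_4 (6T8), of order 24.

S_4 (order 24)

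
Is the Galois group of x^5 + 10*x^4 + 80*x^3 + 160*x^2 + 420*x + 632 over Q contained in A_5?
The polynomial is irreducible of degree 5 over Q. Its discriminant is 9333105664000000 = 96608000^2, a perfect square. A Galois group lies in the alternating group exactly when the discriminant is a square in Q, so the Galois group (A_5) is contained in A_5.

Yes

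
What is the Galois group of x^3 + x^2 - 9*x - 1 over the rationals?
The polynomial is an irreducible cubic over Q and its discriminant is 3136 = 56^2, a perfect square. For an irreducible cubic, a square discriminant forces the Galois group to be A_3, the cyclic group of order 3.

C_3, A_3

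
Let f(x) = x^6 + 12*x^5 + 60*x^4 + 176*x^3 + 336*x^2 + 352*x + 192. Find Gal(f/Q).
S_6 (order 720)

The polynomial f is an irreducible sextic over Q, so G = Gal(f/Q) is one of the 16 transitive subgroups 6T1, ..., 6T16 of S_6. The discriminant of f is -46741055340544, which is not a perfect square, so G is not contained in A_6. The transitive groups of degree 6 not contained in A_6 are: C_6 (6T1, order 6), S_3 (6T2, order 6), D_6 (6T3, order 12), C_3 x S_3 (6T5, order 18), A_4 x C_2 (6T6, order 24), S_4 (6T8, order 24), S_3 x S_3 (6T9, order 36), S_4 x C_2 (6T11, order 48), (S_3 x S_3) : C_2 (6T13, order 72), PGL(2,5) (6T14, order 120), S_6 (6T16, order 720). By Dedekind's theorem, for a prime p not dividing disc(f) the degrees of the irreducible factors of f mod p form the cycle type of an element of G. Factoring f modulo the 3 such primes p <= 7 (skipping 2, which divides the discriminant), each new pattern first appears at: mod 3: f = (x)(x^2 + x + 2)(x^3 + 2x^2 + 2x + 2), pattern 3+2+1; mod 5: f = (x^3 + 3x^2 + 4x + 1)(x^3 + 4x^2 + 4x + 2), pattern 3+3; mod 7: f = (x + 1)(x^5 + 4x^4 + x^2 + 6x + 3), pattern 5+1. No other pattern occurs in this range, so the set of observed cycle types is {3+2+1, 3+3, 5+1}. Among the candidates above, the only group containing elements of all these cycle types is S_6 (6T16); every other candidate lacks at least one of them. Hence G = S_6 (6T16), of order 720.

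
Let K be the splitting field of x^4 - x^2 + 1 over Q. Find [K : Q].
The degree of the splitting field over Q equals the order of the Galois group, so first determine the group. The polynomial is an irreducible quartic over Q and its discriminant is 144 = 12^2, a perfect square, so the Galois group is contained in A_4. The resolvent cubic y^3 + y^2 - 4*y - 4 splits completely over Q, which gives the Klein four-group V_4. The Galois group V_4 (4T2) has order 4, so the splitting field has degree 4 over Q.

4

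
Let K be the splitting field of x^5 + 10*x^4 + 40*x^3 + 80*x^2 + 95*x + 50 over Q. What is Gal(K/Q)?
F_20 (order 20)

The polynomial f is an irreducible quintic over Q, so G = Gal(f/Q) is a transitive subgroup of S_5: one of C_5 (5T1, order 5), D_5 (5T2, order 10), F_20 (5T3, order 20), A_5 (5T4, order 60) or S_5 (5T5, order 120). The discriminant of f is 259200000, which is not a perfect square, so G is not contained in A_5. The transitive groups of degree 5 not contained in A_5 are: F_20 (5T3, order 20), S_5 (5T5, order 120). By Dedekind's theorem, for a prime p not dividing disc(f) the degrees of the irreducible factors of f mod p form the cycle type of an element of G. Factoring f modulo the 18 such primes p <= 73 (skipping 2, 3, 5, which divide the discriminant), each new pattern first appears at: mod 7: f = (x + 3)(x^4 + 5x^2 + 2x + 5), pattern 4+1; mod 11: f = (x + 7)(x^2 + x + 7)(x^2 + 2x + 10), pattern 2+2+1; mod 19: f = (x^5 + 10x^4 + 2x^3 + 4x^2 + 12), pattern 5. No other pattern occurs in this range, so the set of observed cycle types is {4+1, 2+2+1, 5}. The candidates containing elements of all these cycle types are F_20 (5T3) of order 20, S_5 (5T5) of order 120; the others are excluded. The observed types are precisely the cycle types that occur in F_20 (5T3) (apart from the identity). Each of the other remaining candidates has further cycle types, and by the Chebotarev density theorem the matching factorization patterns would occur for a proportion of primes equal to their share of the group: S_5 (5T5) additionally contains elements of type 3+2, 3+1+1, 2+1+1+1 (50 of its 120 elements, about 42% of primes). None of the 18 primes tested shows any such pattern (for each of these groups the chance of that is below 10^-4), which rules them out. Hence G = F_20 (5T3), of order 20.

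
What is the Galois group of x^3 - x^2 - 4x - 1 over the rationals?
The polynomial is an irreducible cubic over Q and its discriminant is 169 = 13^2, a perfect square. For an irreducible cubic, a square discriminant forces the Galois group to be A_3, the cyclic group of order 3.

C_3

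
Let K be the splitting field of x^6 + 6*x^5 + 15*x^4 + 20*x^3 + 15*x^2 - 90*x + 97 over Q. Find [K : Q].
The degree of the splitting field over Q equals the order of the Galois group, so first determine the group. The polynomial f is an irreducible sextic over Q, so G = Gal(f/Q) is one of the 16 transitive subgroups 6T1, ..., 6T16 of S_6. The discriminant of f is -9727331052552192, which is not a perfect square, so G is not contained in A_6. The transitive groups of degree 6 not contained in A_6 are: C_6 (6T1, order 6), S_3 (6T2, order 6), D_6 (6T3, order 12), C_3 x S_3 (6T5, order 18), A_4 x C_2 (6T6, order 24), S_4 (6T8, order 24), S_3 x S_3 (6T9, order 36), S_4 x C_2 (6T11, order 48), (S_3 x S_3) : C_2 (6T13, order 72), PGL(2,5) (6T14, order 120), S_6 (6T16, order 720). By Dedekind's theorem, for a prime p not dividing disc(f) the degrees of the irreducible factors of f mod p form the cycle type of an element of G. Factoring f modulo the 27 such primes p <= 127 (skipping 2, 3, 17, 43, which divide the discriminant), each new pattern first appears at: mod 5: f = (x^6 + x^5 + 2), pattern 6; mod 7: f = (x + 3)(x^2 + 3x + 5)(x^3 + x + 6), pattern 3+2+1; mod 11: f = (x^2 + 9x + 5)(x^4 + 8x^3 + 4x^2 + 10x + 4), pattern 4+2; mod 13: f = (x + 4)(x + 7)(x^2 + 11)(x^2 + 8x + 5), pattern 2+2+1+1; mod 61: f = (x + 20)(x + 42)(x + 54)(x + 58)(x^2 + 15x + 31), pattern 2+1+1+1+1; mod 97: f = (x)(x + 74)(x + 78)(x^3 + 48x^2 + 42x + 14), pattern 3+1+1+1; mod 113: f = (x^2 + 25x + 105)(x^2 + 100x + 48)(x^2 + 107x + 33), pattern 2+2+2; mod 127: f = (x^3 + 52x^2 + 46x + 36)(x^3 + 81x^2 + 75x + 105), pattern 3+3. No other pattern occurs in this range, so the set of observed cycle types is {6, 3+2+1, 4+2, 2+2+1+1, 2+1+1+1+1, 3+1+1+1, 2+2+2, 3+3}. The candidates containing elements of all these cycle types are (S_3 x S_3) : C_2 (6T13) of order 72, S_6 (6T16) of order 720; the others are excluded. The observed types are precisely the cycle types that occur in (S_3 x S_3) : C_2 (6T13) (apart from the identity). Each of the other remaining candidates has further cycle types, and by the Chebotarev density theorem the matching factorization patterns would occur for a proportion of primes equal to their share of the group: S_6 (6T16) additionally contains elements of type 5+1, 4+1+1 (234 of its 720 elements, about 32% of primes). None of the 27 primes tested shows any such pattern (for each of these groups the chance of that is below 10^-4), which rules them out. Hence G = (S_3 x S_3) : C_2 (6T13), of order 72. The Galois group (S_3 x S_3) : C_2 (6T13) has order 72, so the splitting field has degree 72 over Q.

72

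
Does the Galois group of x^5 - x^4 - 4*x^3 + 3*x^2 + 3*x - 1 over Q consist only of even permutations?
The polynomial is irreducible of degree 5 over Q. Its discriminant is 14641 = 121^2, a perfect square. A Galois group lies in the alternating group exactly when the discriminant is a square in Q, so the Galois group (C_5) is contained in A_5.

Yes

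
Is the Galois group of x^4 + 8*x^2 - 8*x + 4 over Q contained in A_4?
The polynomial is irreducible of degree 4 over Q. Its discriminant is 200704 = 448^2, a perfect square. A Galois group lies in the alternating group exactly when the discriminant is a square in Q, so the Galois group (A_4) is contained in A_4.

Yes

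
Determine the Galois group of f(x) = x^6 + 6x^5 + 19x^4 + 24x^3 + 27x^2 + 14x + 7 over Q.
S_4 x C_2 (order 48)

The polynomial f is an irreducible sextic over Q, so G = Gal(f/Q) is one of the 16 transitive subgroups 6T1, ..., 6T16 of S_6. The discriminant of f is -122931200, which is not a perfect square, so G is not contained in A_6. The transitive groups of degree 6 not contained in A_6 are: C_6 (6T1, order 6), S_3 (6T2, order 6), D_6 (6T3, order 12), C_3 x S_3 (6T5, order 18), A_4 x C_2 (6T6, order 24), S_4 (6T8, order 24), S_3 x S_3 (6T9, order 36), S_4 x C_2 (6T11, order 48), (S_3 x S_3) : C_2 (6T13, order 72), PGL(2,5) (6T14, order 120), S_6 (6T16, order 720). By Dedekind's theorem, for a prime p not dividing disc(f) the degrees of the irreducible factors of f mod p form the cycle type of an element of G. Factoring f modulo the 17 such primes p <= 71 (skipping 2, 5, 7, which divide the discriminant), each new pattern first appears at: mod 3: f = (x^3 + x^2 + 2x + 1)(x^3 + 2x^2 + 1), pattern 3+3; mod 13: f = (x^6 + 6x^5 + 6x^4 + 11x^3 + x^2 + x + 7), pattern 6; mod 19: f = (x^2 + 11x + 2)(x^4 + 14x^3 + 15x^2 + 2x + 13), pattern 4+2; mod 23: f = (x + 18)(x + 19)(x^4 + 15x^3 + 19x^2 + 10x + 13), pattern 4+1+1; mod 53: f = (x^2 + 5x + 49)(x^2 + 18x + 20)(x^2 + 36x + 39), pattern 2+2+2; mod 59: f = (x + 13)(x + 21)(x^2 + 40x + 38)(x^2 + 50x + 17), pattern 2+2+1+1; mod 71: f = (x + 2)(x + 40)(x + 57)(x + 62)(x^2 + 58x + 32), pattern 2+1+1+1+1. No other pattern occurs in this range, so the set of observed cycle types is {3+3, 6, 4+2, 4+1+1, 2+2+2, 2+2+1+1, 2+1+1+1+1}. The candidates containing elements of all these cycle types are S_4 x C_2 (6T11) of order 48, S_6 (6T16) of order 720; the others are excluded. The observed types are precisely the cycle types that occur in S_4 x C_2 (6T11) (apart from the identity). Each of the other remaining candidates has further cycle types, and by the Chebotarev density theorem the matching factorization patterns would occur for a proportion of primes equal to their share of the group: S_6 (6T16) additionally contains elements of type 5+1, 3+2+1, 3+1+1+1 (304 of its 720 elements, about 42% of primes). None of the 17 primes tested shows any such pattern (for each of these groups the chance of that is below 10^-4), which rules them out. Hence G = S_4 x C_2 (6T11), of order 48.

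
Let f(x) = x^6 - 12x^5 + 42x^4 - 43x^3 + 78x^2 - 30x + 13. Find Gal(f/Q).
The polynomial f is an irreducible sextic over Q, so G = Gal(f/Q) is one of the 16 transitive subgroups 6T1, ..., 6T16 of S_6. The discriminant of f is -152796047606667, which is not a perfect square, so G is not contained in A_6. The transitive groups of degree 6 not contained in A_6 are: C_6 (6T1, order 6), S_3 (6T2, order 6), D_6 (6T3, order 12), C_3 x S_3 (6T5, order 18), A_4 x C_2 (6T6, order 24), S_4 (6T8, order 24), S_3 x S_3 (6T9, order 36), S_4 x C_2 (6T11, order 48), (S_3 x S_3) : C_2 (6T13, order 72), PGL(2,5) (6T14, order 120), S_6 (6T16, order 720). By Dedekind's theorem, for a prime p not dividing disc(f) the degrees of the irreducible factors of f mod p form the cycle type of an element of G. Factoring f modulo the 33 such primes p <= 149 (skipping 3, 43, which divide the discriminant), each new pattern first appears at: mod 2: f = (x^6 + x^3 + 1), pattern 6; mod 7: f = (x + 4)(x + 5)(x + 6)(x^3 + x^2 + 2x + 6), pattern 3+1+1+1; mod 17: f = (x^2 + 2x + 13)(x^2 + 9x + 6)(x^2 + 11x + 3), pattern 2+2+2; mod 19: f = (x^3 + 13x^2 + 10x + 8)(x^3 + 13x^2 + 15x + 4), pattern 3+3; mod 73: f = (x + 1)(x + 18)(x + 34)(x + 37)(x + 48)(x + 69), pattern 1+1+1+1+1+1. No other pattern occurs in this range, so the set of observed cycle types is {6, 3+1+1+1, 2+2+2, 3+3, 1+1+1+1+1+1}. The candidates containing elements of all these cycle types are C_3 x S_3 (6T5) of order 18, S_3 x S_3 (6T9) of order 36, (S_3 x S_3) : C_2 (6T13) of order 72, S_6 (6T16) of order 720; the others are excluded. The observed types are precisely the cycle types that occur in C_3 x S_3 (6T5). Each of the other remaining candidates has further cycle types, and by the Chebotarev density theorem the matching factorization patterns would occur for a proportion of primes equal to their share of the group: S_3 x S_3 (6T9) additionally contains elements of type 2+2+1+1 (9 of its 36 elements, about 25% of primes); (S_3 x S_3) : C_2 (6T13) additionally contains elements of type 4+2, 3+2+1, 2+2+1+1, 2+1+1+1+1 (45 of its 72 elements, about 62% of primes); S_6 (6T16) additionally contains elements of type 5+1, 4+2, 4+1+1, 3+2+1, 2+2+1+1, 2+1+1+1+1 (504 of its 720 elements, about 70% of primes). None of the 33 primes tested shows any such pattern (for each of these groups the chance of that is below 10^-4), which rules them out. Hence G = C_3 x S_3 (6T5), of order 18.

C_3 x S_3 (order 18)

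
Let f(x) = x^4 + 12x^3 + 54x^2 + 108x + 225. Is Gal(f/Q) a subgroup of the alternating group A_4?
Yes

The polynomial is irreducible of degree 4 over Q. Its discriminant is 764411904 = 27648^2, a perfect square. A Galois group lies in the alternating group exactly when the discriminant is a square in Q, so the Galois group (V_4) is contained in A_4.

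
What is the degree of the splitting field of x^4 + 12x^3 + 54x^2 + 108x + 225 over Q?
4

The degree of the splitting field over Q equals the order of the Galois group, so first determine the group. The polynomial is an irreducible quartic over Q and its discriminant is 764411904 = 27648^2, a perfect square, so the Galois group is contained in A_4. The resolvent cubic y^3 - 54*y^2 + 396*y + 4536 splits completely over Q, which gives the Klein four-group V_4. The Galois group V_4 (4T2) has order 4, so the splitting field has degree 4 over Q.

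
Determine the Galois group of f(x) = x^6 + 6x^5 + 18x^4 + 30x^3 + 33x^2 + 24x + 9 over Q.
PGL(2,5), S_5 acting on 6 points

The polynomial f is an irreducible sextic over Q, so G = Gal(f/Q) is one of the 16 transitive subgroups 6T1, ..., 6T16 of S_6. The discriminant of f is -16003008, which is not a perfect square, so G is not contained in A_6. The transitive groups of degree 6 not contained in A_6 are: C_6 (6T1, order 6), S_3 (6T2, order 6), D_6 (6T3, order 12), C_3 x S_3 (6T5, order 18), A_4 x C_2 (6T6, order 24), S_4 (6T8, order 24), S_3 x S_3 (6T9, order 36), S_4 x C_2 (6T11, order 48), (S_3 x S_3) : C_2 (6T13, order 72), PGL(2,5) (6T14, order 120), S_6 (6T16, order 720). By Dedekind's theorem, for a prime p not dividing disc(f) the degrees of the irreducible factors of f mod p form the cycle type of an element of G. Factoring f modulo the 21 such primes p <= 89 (skipping 2, 3, 7, which divide the discriminant), each new pattern first appears at: mod 5: f = (x^6 + x^5 + 3x^4 + 3x^2 + 4x + 4), pattern 6; mod 11: f = (x + 10)(x^5 + 7x^4 + 3x^3 + 2), pattern 5+1; mod 13: f = (x + 2)(x + 6)(x^4 + 11x^3 + 9x^2 + 8x + 4), pattern 4+1+1; mod 23: f = (x + 4)(x + 8)(x^2 + 7x + 8)(x^2 + 10x + 3), pattern 2+2+1+1; mod 43: f = (x^3 + 22x^2 + 20x + 21)(x^3 + 27x^2 + 6x + 25), pattern 3+3; mod 61: f = (x^2 + 34x + 5)(x^2 + 45x + 56)(x^2 + 49x + 46), pattern 2+2+2. No other pattern occurs in this range, so the set of observed cycle types is {6, 5+1, 4+1+1, 2+2+1+1, 3+3, 2+2+2}. The candidates containing elements of all these cycle types are PGL(2,5) (6T14) of order 120, S_6 (6T16) of order 720; the others are excluded. The observed types are precisely the cycle types that occur in PGL(2,5) (6T14) (apart from the identity). Each of the other remaining candidates has further cycle types, and by the Chebotarev density theorem the matching factorization patterns would occur for a proportion of primes equal to their share of the group: S_6 (6T16) additionally contains elements of type 4+2, 3+2+1, 3+1+1+1, 2+1+1+1+1 (265 of its 720 elements, about 37% of primes). None of the 21 primes tested shows any such pattern (for each of these groups the chance of that is below 10^-4), which rules them out. Hence G = PGL(2,5) (6T14), of order 120.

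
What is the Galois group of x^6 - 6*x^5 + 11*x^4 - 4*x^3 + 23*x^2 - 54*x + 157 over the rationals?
S_4, S_4(6c), the S_4-action on 6 points not in A_6

The polynomial f is an irreducible sextic over Q, so G = Gal(f/Q) is one of the 16 transitive subgroups 6T1, ..., 6T16 of S_6. The discriminant of f is -5497558138880000, which is not a perfect square, so G is not contained in A_6. The transitive groups of degree 6 not contained in A_6 are: C_6 (6T1, order 6), S_3 (6T2, order 6), D_6 (6T3, order 12), C_3 x S_3 (6T5, order 18), A_4 x C_2 (6T6, order 24), S_4 (6T8, order 24), S_3 x S_3 (6T9, order 36), S_4 x C_2 (6T11, order 48), (S_3 x S_3) : C_2 (6T13, order 72), PGL(2,5) (6T14, order 120), S_6 (6T16, order 720). By Dedekind's theorem, for a prime p not dividing disc(f) the degrees of the irreducible factors of f mod p form the cycle type of an element of G. Factoring f modulo the 22 such primes p <= 89 (skipping 2, 5, which divide the discriminant), each new pattern first appears at: mod 3: f = (x^3 + x^2 + x + 2)(x^3 + 2x^2 + 2x + 2), pattern 3+3; mod 7: f = (x^2 + 2)(x^2 + 3x + 6)(x^2 + 5x + 2), pattern 2+2+2; mod 13: f = (x + 4)(x + 7)(x^4 + 9x^3 + x^2 + 6x + 7), pattern 4+1+1; mod 43: f = (x + 18)(x + 23)(x^2 + 41x + 17)(x^2 + 41x + 41), pattern 2+2+1+1. No other pattern occurs in this range, so the set of observed cycle types is {3+3, 2+2+2, 4+1+1, 2+2+1+1}. The candidates containing elements of all these cycle types are S_4 (6T8) of order 24, S_4 x C_2 (6T11) of order 48, PGL(2,5) (6T14) of order 120, S_6 (6T16) of order 720; the others are excluded. The observed types are precisely the cycle types that occur in S_4 (6T8) (apart from the identity). Each of the other remaining candidates has further cycle types, and by the Chebotarev density theorem the matching factorization patterns would occur for a proportion of primes equal to their share of the group: S_4 x C_2 (6T11) additionally contains elements of type 6, 4+2, 2+1+1+1+1 (17 of its 48 elements, about 35% of primes); PGL(2,5) (6T14) additionally contains elements of type 6, 5+1 (44 of its 120 elements, about 37% of primes); S_6 (6T16) additionally contains elements of type 6, 5+1, 4+2, 3+2+1, 3+1+1+1, 2+1+1+1+1 (529 of its 720 elements, about 73% of primes). None of the 22 primes tested shows any such pattern (for each of these groups the chance of that is below 10^-4), which rules them out. Hence G = S_4 (6T8), of order 24.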